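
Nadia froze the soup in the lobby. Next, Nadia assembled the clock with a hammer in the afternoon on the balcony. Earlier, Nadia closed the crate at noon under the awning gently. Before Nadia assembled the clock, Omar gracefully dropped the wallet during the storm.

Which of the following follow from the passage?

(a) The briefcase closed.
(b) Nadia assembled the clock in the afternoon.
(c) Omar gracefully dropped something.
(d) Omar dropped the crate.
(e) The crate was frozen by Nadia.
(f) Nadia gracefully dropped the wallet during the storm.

(a) Not entailed — the crate is what closed, not the briefcase.
(b) Entailed — dropping 'with a hammer', 'on the balcony' leaves a sub-description the original still satisfies.
(c) Entailed — the original entails any weakening of itself; this just drops 'during the storm' and generalizes the patient.
(d) Not entailed — Omar dropped the wallet, not the crate; the crate belongs to the closing event.
(e) Not entailed — Nadia froze the soup, not the crate; the crate belongs to the closing event.
(f) Not entailed — the passage has Omar dropping the wallet, not Nadia.

(b), (c)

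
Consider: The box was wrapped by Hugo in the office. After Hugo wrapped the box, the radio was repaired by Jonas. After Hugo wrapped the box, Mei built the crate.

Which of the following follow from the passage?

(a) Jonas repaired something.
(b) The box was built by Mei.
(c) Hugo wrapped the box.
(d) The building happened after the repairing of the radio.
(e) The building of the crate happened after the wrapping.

(a) Entailed — the original entails any weakening of itself; this just generalizes the patient.
(b) Not entailed — Mei built the crate, not the box; the box belongs to the wrapping event.
(c) Entailed — dropping 'in the office' leaves a sub-description the original still satisfies.
(d) Not entailed — the narrative doesn't order the repairing relative to the building.
(e) Entailed — the narrative places the wrapping before the building.

(a), (c), (e)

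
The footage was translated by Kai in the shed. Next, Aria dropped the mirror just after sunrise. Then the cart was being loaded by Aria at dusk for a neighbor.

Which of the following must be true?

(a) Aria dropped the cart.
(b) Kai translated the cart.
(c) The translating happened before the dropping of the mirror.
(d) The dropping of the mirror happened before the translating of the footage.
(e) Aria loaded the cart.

(a) Not entailed — Aria dropped the mirror, not the cart; the cart belongs to the loading event.
(b) Not entailed — Kai translated the footage, not the cart; the cart belongs to the loading event.
(c) Entailed — the narrative places the translating before the dropping.
(d) Not entailed — the narrative places the translating before the dropping, not after.
(e) Not entailed — 'was loading' is progressive on an accomplishment; it does not entail the completed 'loaded'.

(c)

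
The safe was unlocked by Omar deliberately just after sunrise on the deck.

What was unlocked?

'the safe' marks the patient of the unlocking event.

the safe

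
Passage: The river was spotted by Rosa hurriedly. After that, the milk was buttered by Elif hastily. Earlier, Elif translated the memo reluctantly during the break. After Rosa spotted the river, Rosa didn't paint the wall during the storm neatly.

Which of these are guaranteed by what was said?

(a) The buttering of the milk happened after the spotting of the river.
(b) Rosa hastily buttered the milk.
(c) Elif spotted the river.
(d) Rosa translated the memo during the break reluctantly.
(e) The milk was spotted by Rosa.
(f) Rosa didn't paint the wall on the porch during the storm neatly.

(a) Entailed — the narrative places the spotting before the buttering.
(b) Not entailed — the passage has Elif buttering the milk, not Rosa.
(c) Not entailed — the passage has Rosa spotting the river, not Elif.
(d) Not entailed — the passage has Elif translating the memo, not Rosa.
(e) Not entailed — Rosa spotted the river, not the milk; the milk belongs to the buttering event.
(f) Entailed — under negation, adding a further restriction is entailed: if no such painting event occurred, none occurred on the porch either.

(a), (f)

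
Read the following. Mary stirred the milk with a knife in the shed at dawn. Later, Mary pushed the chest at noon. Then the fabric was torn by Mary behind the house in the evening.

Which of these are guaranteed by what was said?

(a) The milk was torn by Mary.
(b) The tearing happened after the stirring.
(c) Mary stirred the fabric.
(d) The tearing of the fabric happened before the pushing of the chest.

(b)

(a) Not entailed — Mary tore the fabric, not the milk; the milk belongs to the stirring event.
(b) Entailed — the narrative places the stirring before the tearing.
(c) Not entailed — Mary stirred the milk, not the fabric; the fabric belongs to the tearing event.
(d) Not entailed — the narrative places the pushing before the tearing, not after.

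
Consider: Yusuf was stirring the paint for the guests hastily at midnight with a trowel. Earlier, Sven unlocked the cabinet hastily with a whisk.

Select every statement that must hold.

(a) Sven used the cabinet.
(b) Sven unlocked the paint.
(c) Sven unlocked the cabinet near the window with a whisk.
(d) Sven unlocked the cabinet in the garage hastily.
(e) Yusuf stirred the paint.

(e)

(a) Not entailed — the cabinet is the patient, not an instrument — Sven used a whisk.
(b) Not entailed — Sven unlocked the cabinet, not the paint; the paint belongs to the stirring event.
(c) Not entailed — 'near the window' adds information not in the original event.
(d) Not entailed — 'in the garage' adds information not in the original event.
(e) Entailed — 'stir' is an activity; 'was stirring' entails that some stirring happened, so 'stirred' holds.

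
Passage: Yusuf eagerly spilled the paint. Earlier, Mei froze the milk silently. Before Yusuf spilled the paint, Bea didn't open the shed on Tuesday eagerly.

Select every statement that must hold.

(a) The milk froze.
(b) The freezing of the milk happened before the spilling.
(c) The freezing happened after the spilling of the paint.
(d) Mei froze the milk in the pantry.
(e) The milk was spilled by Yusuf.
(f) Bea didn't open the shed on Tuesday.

(a), (b)

(a) Entailed — 'Mei froze the milk' is causative; it entails the inchoative 'the milk froze'.
(b) Entailed — the narrative places the freezing before the spilling.
(c) Not entailed — the narrative places the freezing before the spilling, not after.
(d) Not entailed — 'in the pantry' adds information not in the original event.
(e) Not entailed — Yusuf spilled the paint, not the milk; the milk belongs to the freezing event.
(f) Not entailed — dropping 'eagerly' under negation is not valid — the original leaves open that Bea opened the shed some other way.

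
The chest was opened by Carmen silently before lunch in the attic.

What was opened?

'the chest' marks the patient of the opening event.

the chest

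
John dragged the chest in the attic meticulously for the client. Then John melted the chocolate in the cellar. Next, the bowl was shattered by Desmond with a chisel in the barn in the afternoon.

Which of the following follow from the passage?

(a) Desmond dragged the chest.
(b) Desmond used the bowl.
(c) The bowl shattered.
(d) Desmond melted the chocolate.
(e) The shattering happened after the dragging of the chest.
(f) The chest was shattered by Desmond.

(a) Not entailed — the passage has John dragging the chest, not Desmond.
(b) Not entailed — the bowl is the patient, not an instrument — Desmond used a chisel.
(c) Entailed — 'Desmond shattered the bowl' is causative; it entails the inchoative 'the bowl shattered'.
(d) Not entailed — the passage has John melting the chocolate, not Desmond.
(e) Entailed — the narrative places the dragging before the shattering.
(f) Not entailed — Desmond shattered the bowl, not the chest; the chest belongs to the dragging event.

(c), (e)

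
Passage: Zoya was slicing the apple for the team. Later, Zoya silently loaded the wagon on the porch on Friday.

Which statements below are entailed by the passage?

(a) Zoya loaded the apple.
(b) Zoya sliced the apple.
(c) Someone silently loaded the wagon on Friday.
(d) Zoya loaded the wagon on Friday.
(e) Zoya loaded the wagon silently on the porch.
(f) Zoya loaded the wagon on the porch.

(c), (d), (e), (f)

(a) Not entailed — Zoya loaded the wagon, not the apple; the apple belongs to the slicing event.
(b) Not entailed — 'was slicing' is progressive on an accomplishment; it does not entail the completed 'sliced'.
(c) Entailed — every conjunct here is already in the original loading event.
(d) Entailed — the original entails any weakening of itself; this just drops 'on the porch', 'silently'.
(e) Entailed — dropping 'on Friday' leaves a sub-description the original still satisfies.
(f) Entailed — every conjunct here is already in the original loading event.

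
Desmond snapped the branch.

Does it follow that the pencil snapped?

no

Nothing is said about any pencil; only the branch is affected.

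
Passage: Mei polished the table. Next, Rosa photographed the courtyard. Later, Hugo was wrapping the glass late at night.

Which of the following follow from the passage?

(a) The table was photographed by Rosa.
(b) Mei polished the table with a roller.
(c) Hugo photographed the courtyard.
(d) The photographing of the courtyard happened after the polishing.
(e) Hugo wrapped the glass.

(d)

(a) Not entailed — Rosa photographed the courtyard, not the table; the table belongs to the polishing event.
(b) Not entailed — 'with a roller' adds information not in the original event.
(c) Not entailed — the passage has Rosa photographing the courtyard, not Hugo.
(d) Entailed — the narrative places the polishing before the photographing.
(e) Not entailed — 'was wrapping' is progressive on an accomplishment; it does not entail the completed 'wrapped'.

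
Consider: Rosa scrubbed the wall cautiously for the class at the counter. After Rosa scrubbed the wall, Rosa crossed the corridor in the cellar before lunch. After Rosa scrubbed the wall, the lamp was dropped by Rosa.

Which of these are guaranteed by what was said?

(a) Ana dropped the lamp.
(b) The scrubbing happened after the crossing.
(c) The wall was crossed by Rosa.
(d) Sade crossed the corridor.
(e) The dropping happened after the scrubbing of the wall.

(e)

(a) Not entailed — the passage has Rosa dropping the lamp, not Ana.
(b) Not entailed — the narrative places the scrubbing before the crossing, not after.
(c) Not entailed — Rosa crossed the corridor, not the wall; the wall belongs to the scrubbing event.
(d) Not entailed — the passage has Rosa crossing the corridor, not Sade.
(e) Entailed — the narrative places the scrubbing before the dropping.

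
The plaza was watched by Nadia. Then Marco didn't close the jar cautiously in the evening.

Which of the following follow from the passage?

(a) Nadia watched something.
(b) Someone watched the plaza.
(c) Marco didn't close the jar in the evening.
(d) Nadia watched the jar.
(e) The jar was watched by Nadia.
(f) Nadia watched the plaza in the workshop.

(a), (b)

(a) Entailed — this follows by dropping conjuncts from the watching event's description.
(b) Entailed — generalizing the agent leaves a sub-description the original still satisfies.
(c) Not entailed — dropping 'cautiously' under negation is not valid — the original leaves open that Marco closed the jar some other way.
(d) Not entailed — Nadia watched the plaza, not the jar; the jar belongs to the closing event.
(e) Not entailed — Nadia watched the plaza, not the jar; the jar belongs to the closing event.
(f) Not entailed — 'in the workshop' adds information not in the original event.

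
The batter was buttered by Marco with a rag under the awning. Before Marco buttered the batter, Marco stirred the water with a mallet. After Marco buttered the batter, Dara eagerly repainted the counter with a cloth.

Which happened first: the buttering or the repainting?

the buttering

The connectives place the buttering before the repainting.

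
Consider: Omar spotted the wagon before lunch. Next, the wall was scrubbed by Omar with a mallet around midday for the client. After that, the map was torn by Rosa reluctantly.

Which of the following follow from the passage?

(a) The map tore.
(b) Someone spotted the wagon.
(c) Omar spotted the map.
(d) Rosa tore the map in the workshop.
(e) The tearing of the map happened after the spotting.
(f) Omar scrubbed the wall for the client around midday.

(a) Entailed — 'Rosa tore the map' is causative; it entails the inchoative 'the map tore'.
(b) Entailed — every conjunct here is already in the original spotting event.
(c) Not entailed — Omar spotted the wagon, not the map; the map belongs to the tearing event.
(d) Not entailed — 'in the workshop' adds information not in the original event.
(e) Entailed — the narrative places the spotting before the tearing.
(f) Entailed — every conjunct here is already in the original scrubbing event.

(a), (b), (e), (f)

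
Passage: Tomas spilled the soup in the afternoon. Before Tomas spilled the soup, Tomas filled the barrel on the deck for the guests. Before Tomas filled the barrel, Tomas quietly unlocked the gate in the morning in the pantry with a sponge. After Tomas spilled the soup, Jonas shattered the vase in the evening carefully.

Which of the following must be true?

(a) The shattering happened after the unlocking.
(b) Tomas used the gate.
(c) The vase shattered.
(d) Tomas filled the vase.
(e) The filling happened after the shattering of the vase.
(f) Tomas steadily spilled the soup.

(a) Entailed — the narrative places the unlocking before the shattering.
(b) Not entailed — the gate is the patient, not an instrument — Tomas used a sponge.
(c) Entailed — 'Jonas shattered the vase' is causative; it entails the inchoative 'the vase shattered'.
(d) Not entailed — Tomas filled the barrel, not the vase; the vase belongs to the shattering event.
(e) Not entailed — the narrative places the filling before the shattering, not after.
(f) Not entailed — 'steadily' adds information not in the original event.

(a), (c)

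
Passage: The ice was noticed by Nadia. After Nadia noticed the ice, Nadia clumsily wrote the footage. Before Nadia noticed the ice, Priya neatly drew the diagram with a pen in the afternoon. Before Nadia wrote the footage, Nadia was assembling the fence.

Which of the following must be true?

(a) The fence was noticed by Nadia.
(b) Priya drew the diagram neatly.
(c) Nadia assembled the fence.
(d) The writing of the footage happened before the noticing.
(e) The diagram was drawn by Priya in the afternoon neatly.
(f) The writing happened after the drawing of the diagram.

(a) Not entailed — Nadia noticed the ice, not the fence; the fence belongs to the assembling event.
(b) Entailed — every conjunct here is already in the original drawing event.
(c) Not entailed — 'was assembling' is progressive on an accomplishment; it does not entail the completed 'assembled'.
(d) Not entailed — the narrative places the noticing before the writing, not after.
(e) Entailed — the original entails any weakening of itself; this just drops 'with a pen'.
(f) Entailed — the narrative places the drawing before the writing.

(b), (e), (f)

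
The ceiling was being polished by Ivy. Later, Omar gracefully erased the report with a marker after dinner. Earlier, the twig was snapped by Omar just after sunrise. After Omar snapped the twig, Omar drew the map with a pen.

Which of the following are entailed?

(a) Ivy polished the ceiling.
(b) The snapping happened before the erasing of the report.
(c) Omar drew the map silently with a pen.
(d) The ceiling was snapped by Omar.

(a), (b)

(a) Entailed — 'polish' is an activity; 'was polishing' entails that some polishing happened, so 'polished' holds.
(b) Entailed — the narrative places the snapping before the erasing.
(c) Not entailed — 'silently' adds information not in the original event.
(d) Not entailed — Omar snapped the twig, not the ceiling; the ceiling belongs to the polishing event.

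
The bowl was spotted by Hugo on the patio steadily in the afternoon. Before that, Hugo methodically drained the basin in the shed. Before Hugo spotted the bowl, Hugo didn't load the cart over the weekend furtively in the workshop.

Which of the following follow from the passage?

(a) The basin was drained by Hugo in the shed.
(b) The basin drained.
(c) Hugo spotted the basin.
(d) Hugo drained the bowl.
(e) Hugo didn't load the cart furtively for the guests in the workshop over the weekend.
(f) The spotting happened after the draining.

(a), (b), (e), (f)

(a) Entailed — every conjunct here is already in the original draining event.
(b) Entailed — 'Hugo drained the basin' is causative; it entails the inchoative 'the basin drained'.
(c) Not entailed — Hugo spotted the bowl, not the basin; the basin belongs to the draining event.
(d) Not entailed — Hugo drained the basin, not the bowl; the bowl belongs to the spotting event.
(e) Entailed — under negation, adding a further restriction is entailed: if no such loading event occurred, none occurred for the guests either.
(f) Entailed — the narrative places the draining before the spotting.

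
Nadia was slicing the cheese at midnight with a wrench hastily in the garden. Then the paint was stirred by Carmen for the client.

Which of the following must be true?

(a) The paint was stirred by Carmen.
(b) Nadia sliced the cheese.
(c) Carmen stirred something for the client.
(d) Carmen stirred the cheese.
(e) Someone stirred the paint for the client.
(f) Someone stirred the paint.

(a) Entailed — this follows by dropping conjuncts from the stirring event's description.
(b) Not entailed — 'was slicing' is progressive on an accomplishment; it does not entail the completed 'sliced'.
(c) Entailed — the original entails any weakening of itself; this just generalizes the patient.
(d) Not entailed — Carmen stirred the paint, not the cheese; the cheese belongs to the slicing event.
(e) Entailed — generalizing the agent leaves a sub-description the original still satisfies.
(f) Entailed — this follows by dropping conjuncts from the stirring event's description.

(a), (c), (e), (f)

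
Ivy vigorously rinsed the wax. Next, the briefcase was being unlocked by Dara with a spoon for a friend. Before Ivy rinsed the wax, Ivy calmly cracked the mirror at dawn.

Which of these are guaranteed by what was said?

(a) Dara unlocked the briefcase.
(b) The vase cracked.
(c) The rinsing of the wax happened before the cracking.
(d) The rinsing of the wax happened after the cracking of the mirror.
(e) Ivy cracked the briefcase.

(a) Not entailed — 'was unlocking' is progressive on an accomplishment; it does not entail the completed 'unlocked'.
(b) Not entailed — the mirror is what cracked, not the vase.
(c) Not entailed — the narrative places the cracking before the rinsing, not after.
(d) Entailed — the narrative places the cracking before the rinsing.
(e) Not entailed — Ivy cracked the mirror, not the briefcase; the briefcase belongs to the unlocking event.

(d)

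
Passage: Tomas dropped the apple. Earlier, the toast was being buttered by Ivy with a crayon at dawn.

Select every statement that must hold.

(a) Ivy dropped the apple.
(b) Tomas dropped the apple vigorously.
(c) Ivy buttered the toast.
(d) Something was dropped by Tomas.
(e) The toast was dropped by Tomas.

(a) Not entailed — the passage has Tomas dropping the apple, not Ivy.
(b) Not entailed — 'vigorously' adds information not in the original event.
(c) Not entailed — 'was buttering' is progressive on an accomplishment; it does not entail the completed 'buttered'.
(d) Entailed — every conjunct here is already in the original dropping event.
(e) Not entailed — Tomas dropped the apple, not the toast; the toast belongs to the buttering event.

(d)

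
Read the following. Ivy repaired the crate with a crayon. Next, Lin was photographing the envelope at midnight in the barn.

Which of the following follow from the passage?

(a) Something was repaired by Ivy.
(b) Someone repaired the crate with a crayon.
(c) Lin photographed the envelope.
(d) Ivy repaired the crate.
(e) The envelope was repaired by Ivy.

(a) Entailed — the original entails any weakening of itself; this just drops 'with a crayon' and generalizes the patient.
(b) Entailed — generalizing the agent leaves a sub-description the original still satisfies.
(c) Not entailed — 'was photographing' is progressive on an accomplishment; it does not entail the completed 'photographed'.
(d) Entailed — this follows by dropping conjuncts from the repairing event's description.
(e) Not entailed — Ivy repaired the crate, not the envelope; the envelope belongs to the photographing event.

(a), (b), (d)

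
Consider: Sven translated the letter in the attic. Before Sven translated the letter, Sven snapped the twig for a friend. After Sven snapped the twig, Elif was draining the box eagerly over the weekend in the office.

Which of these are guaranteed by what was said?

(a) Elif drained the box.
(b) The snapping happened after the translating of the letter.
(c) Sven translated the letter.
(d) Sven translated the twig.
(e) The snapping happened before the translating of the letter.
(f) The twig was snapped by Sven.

(c), (e), (f)

(a) Not entailed — 'was draining' is progressive on an accomplishment; it does not entail the completed 'drained'.
(b) Not entailed — the narrative places the snapping before the translating, not after.
(c) Entailed — dropping 'in the attic' leaves a sub-description the original still satisfies.
(d) Not entailed — Sven translated the letter, not the twig; the twig belongs to the snapping event.
(e) Entailed — the narrative places the snapping before the translating.
(f) Entailed — every conjunct here is already in the original snapping event.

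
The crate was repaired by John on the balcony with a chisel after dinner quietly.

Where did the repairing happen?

on the balcony

'on the balcony' marks the location of the repairing event.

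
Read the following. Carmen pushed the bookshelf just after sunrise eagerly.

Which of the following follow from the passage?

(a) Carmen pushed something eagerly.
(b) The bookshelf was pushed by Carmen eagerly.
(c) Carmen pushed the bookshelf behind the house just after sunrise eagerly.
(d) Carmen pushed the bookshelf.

(a), (b), (d)

(a) Entailed — every conjunct here is already in the original pushing event.
(b) Entailed — this follows by dropping conjuncts from the pushing event's description.
(c) Not entailed — 'behind the house' adds information not in the original event.
(d) Entailed — the original entails any weakening of itself; this just drops 'eagerly', 'just after sunrise'.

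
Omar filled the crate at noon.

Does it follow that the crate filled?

yes

'Omar filled the crate' is the causative; it entails the inchoative 'the crate filled'.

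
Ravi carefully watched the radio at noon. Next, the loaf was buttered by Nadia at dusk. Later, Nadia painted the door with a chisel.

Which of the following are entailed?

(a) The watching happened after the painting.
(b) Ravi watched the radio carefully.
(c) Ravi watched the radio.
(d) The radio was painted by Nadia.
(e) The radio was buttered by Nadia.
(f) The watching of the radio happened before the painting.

(b), (c), (f)

(a) Not entailed — the narrative places the watching before the painting, not after.
(b) Entailed — this follows by dropping conjuncts from the watching event's description.
(c) Entailed — the original entails any weakening of itself; this just drops 'at noon', 'carefully'.
(d) Not entailed — Nadia painted the door, not the radio; the radio belongs to the watching event.
(e) Not entailed — Nadia buttered the loaf, not the radio; the radio belongs to the watching event.
(f) Entailed — the narrative places the watching before the painting.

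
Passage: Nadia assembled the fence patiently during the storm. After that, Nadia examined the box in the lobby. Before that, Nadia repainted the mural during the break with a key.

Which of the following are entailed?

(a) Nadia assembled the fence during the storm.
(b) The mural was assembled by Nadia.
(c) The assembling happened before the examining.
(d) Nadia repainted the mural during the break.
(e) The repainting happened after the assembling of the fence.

(a), (c), (d)

(a) Entailed — every conjunct here is already in the original assembling event.
(b) Not entailed — Nadia assembled the fence, not the mural; the mural belongs to the repainting event.
(c) Entailed — the narrative places the assembling before the examining.
(d) Entailed — every conjunct here is already in the original repainting event.
(e) Not entailed — the narrative doesn't order the assembling relative to the repainting.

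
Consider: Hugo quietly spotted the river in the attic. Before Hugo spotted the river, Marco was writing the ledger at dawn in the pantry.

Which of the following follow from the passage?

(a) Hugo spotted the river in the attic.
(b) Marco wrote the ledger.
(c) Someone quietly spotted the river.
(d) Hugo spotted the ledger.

(a), (c)

(a) Entailed — dropping 'quietly' leaves a sub-description the original still satisfies.
(b) Not entailed — 'was writing' is progressive on an accomplishment; it does not entail the completed 'wrote'.
(c) Entailed — the original entails any weakening of itself; this just drops 'in the attic' and generalizes the agent.
(d) Not entailed — Hugo spotted the river, not the ledger; the ledger belongs to the writing event.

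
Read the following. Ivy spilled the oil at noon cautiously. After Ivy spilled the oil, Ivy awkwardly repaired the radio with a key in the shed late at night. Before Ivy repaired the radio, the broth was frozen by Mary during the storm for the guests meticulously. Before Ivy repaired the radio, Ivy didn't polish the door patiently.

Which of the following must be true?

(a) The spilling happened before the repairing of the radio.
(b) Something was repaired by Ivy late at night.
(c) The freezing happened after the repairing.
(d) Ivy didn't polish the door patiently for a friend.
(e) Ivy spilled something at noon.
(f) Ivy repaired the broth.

(a) Entailed — the narrative places the spilling before the repairing.
(b) Entailed — this follows by dropping conjuncts from the repairing event's description.
(c) Not entailed — the narrative places the freezing before the repairing, not after.
(d) Entailed — under negation, adding a further restriction is entailed: if no such polishing event occurred, none occurred for a friend either.
(e) Entailed — dropping 'cautiously' and generalizing the patient leaves a sub-description the original still satisfies.
(f) Not entailed — Ivy repaired the radio, not the broth; the broth belongs to the freezing event.

(a), (b), (d), (e)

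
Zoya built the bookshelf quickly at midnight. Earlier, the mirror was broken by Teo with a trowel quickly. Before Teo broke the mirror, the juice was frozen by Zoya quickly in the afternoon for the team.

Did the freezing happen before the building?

yes

The narrative orders the freezing before the building.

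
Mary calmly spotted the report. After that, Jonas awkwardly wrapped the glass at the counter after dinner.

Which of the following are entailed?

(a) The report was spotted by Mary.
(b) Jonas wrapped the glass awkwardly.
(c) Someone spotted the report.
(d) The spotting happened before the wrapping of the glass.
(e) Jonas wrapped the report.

(a) Entailed — this follows by dropping conjuncts from the spotting event's description.
(b) Entailed — dropping 'after dinner', 'at the counter' leaves a sub-description the original still satisfies.
(c) Entailed — the original entails any weakening of itself; this just drops 'calmly' and generalizes the agent.
(d) Entailed — the narrative places the spotting before the wrapping.
(e) Not entailed — Jonas wrapped the glass, not the report; the report belongs to the spotting event.

(a), (b), (c), (d)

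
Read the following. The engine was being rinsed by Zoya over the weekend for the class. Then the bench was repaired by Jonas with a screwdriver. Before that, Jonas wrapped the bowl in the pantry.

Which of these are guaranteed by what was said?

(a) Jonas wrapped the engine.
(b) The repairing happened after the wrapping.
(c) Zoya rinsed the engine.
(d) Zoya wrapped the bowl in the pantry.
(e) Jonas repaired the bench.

(a) Not entailed — Jonas wrapped the bowl, not the engine; the engine belongs to the rinsing event.
(b) Entailed — the narrative places the wrapping before the repairing.
(c) Entailed — 'rinse' is an activity; 'was rinsing' entails that some rinsing happened, so 'rinsed' holds.
(d) Not entailed — the passage has Jonas wrapping the bowl, not Zoya.
(e) Entailed — this follows by dropping conjuncts from the repairing event's description.

(b), (c), (e)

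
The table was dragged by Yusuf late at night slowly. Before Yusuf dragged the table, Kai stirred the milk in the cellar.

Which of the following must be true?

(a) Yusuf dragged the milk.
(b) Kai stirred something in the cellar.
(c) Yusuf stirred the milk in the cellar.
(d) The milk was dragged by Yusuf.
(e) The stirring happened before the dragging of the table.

(b), (e)

(a) Not entailed — Yusuf dragged the table, not the milk; the milk belongs to the stirring event.
(b) Entailed — generalizing the patient leaves a sub-description the original still satisfies.
(c) Not entailed — the passage has Kai stirring the milk, not Yusuf.
(d) Not entailed — Yusuf dragged the table, not the milk; the milk belongs to the stirring event.
(e) Entailed — the narrative places the stirring before the dragging.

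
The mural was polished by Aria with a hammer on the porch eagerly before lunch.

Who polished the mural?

'Aria' marks the agent of the polishing event.

Aria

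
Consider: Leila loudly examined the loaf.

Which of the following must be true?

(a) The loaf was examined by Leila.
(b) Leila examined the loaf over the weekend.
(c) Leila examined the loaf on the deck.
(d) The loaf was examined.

(a) Entailed — the original entails any weakening of itself; this just drops 'loudly'.
(b) Not entailed — 'over the weekend' adds information not in the original event.
(c) Not entailed — 'on the deck' adds information not in the original event.
(d) Entailed — the original entails any weakening of itself; this just drops 'loudly' and generalizes the agent.

(a), (d)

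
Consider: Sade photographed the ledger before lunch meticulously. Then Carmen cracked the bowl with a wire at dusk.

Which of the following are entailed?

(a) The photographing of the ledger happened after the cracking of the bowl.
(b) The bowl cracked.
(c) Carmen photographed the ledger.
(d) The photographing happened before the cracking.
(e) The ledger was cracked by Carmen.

(a) Not entailed — the narrative places the photographing before the cracking, not after.
(b) Entailed — 'Carmen cracked the bowl' is causative; it entails the inchoative 'the bowl cracked'.
(c) Not entailed — the passage has Sade photographing the ledger, not Carmen.
(d) Entailed — the narrative places the photographing before the cracking.
(e) Not entailed — Carmen cracked the bowl, not the ledger; the ledger belongs to the photographing event.

(b), (d)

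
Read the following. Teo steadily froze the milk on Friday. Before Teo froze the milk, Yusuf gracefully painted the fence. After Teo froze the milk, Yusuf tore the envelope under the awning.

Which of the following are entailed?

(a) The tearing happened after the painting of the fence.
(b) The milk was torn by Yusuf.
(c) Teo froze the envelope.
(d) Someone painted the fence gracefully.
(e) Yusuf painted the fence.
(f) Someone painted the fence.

(a) Entailed — the narrative places the painting before the tearing.
(b) Not entailed — Yusuf tore the envelope, not the milk; the milk belongs to the freezing event.
(c) Not entailed — Teo froze the milk, not the envelope; the envelope belongs to the tearing event.
(d) Entailed — the original entails any weakening of itself; this just generalizes the agent.
(e) Entailed — dropping 'gracefully' leaves a sub-description the original still satisfies.
(f) Entailed — dropping 'gracefully' and generalizing the agent leaves a sub-description the original still satisfies.

(a), (d), (e), (f)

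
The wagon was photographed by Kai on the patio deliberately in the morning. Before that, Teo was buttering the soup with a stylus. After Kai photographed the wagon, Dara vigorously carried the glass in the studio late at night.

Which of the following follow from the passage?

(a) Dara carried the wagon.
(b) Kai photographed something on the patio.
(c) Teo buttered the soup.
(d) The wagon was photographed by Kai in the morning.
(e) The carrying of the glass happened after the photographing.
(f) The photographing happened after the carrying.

(a) Not entailed — Dara carried the glass, not the wagon; the wagon belongs to the photographing event.
(b) Entailed — dropping 'deliberately', 'in the morning' and generalizing the patient leaves a sub-description the original still satisfies.
(c) Not entailed — 'was buttering' is progressive on an accomplishment; it does not entail the completed 'buttered'.
(d) Entailed — every conjunct here is already in the original photographing event.
(e) Entailed — the narrative places the photographing before the carrying.
(f) Not entailed — the narrative places the photographing before the carrying, not after.

(b), (d), (e)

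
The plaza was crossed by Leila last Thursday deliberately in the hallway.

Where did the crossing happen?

'in the hallway' marks the location of the crossing event.

in the hallway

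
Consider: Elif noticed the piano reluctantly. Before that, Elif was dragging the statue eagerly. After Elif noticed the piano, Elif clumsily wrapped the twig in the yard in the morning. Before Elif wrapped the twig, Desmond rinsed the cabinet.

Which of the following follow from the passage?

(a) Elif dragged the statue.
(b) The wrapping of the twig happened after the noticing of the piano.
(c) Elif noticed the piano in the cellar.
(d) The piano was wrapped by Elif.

(a) Entailed — 'drag' is an activity; 'was dragging' entails that some dragging happened, so 'dragged' holds.
(b) Entailed — the narrative places the noticing before the wrapping.
(c) Not entailed — 'in the cellar' adds information not in the original event.
(d) Not entailed — Elif wrapped the twig, not the piano; the piano belongs to the noticing event.

(a), (b)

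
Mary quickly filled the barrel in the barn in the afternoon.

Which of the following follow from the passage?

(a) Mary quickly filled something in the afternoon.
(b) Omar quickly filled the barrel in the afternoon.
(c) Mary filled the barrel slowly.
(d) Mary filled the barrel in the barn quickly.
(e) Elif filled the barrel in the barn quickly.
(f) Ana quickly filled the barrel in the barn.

(a) Entailed — every conjunct here is already in the original filling event.
(b) Not entailed — the passage has Mary filling the barrel, not Omar.
(c) Not entailed — 'slowly' adds a manner not in (and inconsistent with) the original.
(d) Entailed — the original entails any weakening of itself; this just drops 'in the afternoon'.
(e) Not entailed — the passage has Mary filling the barrel, not Elif.
(f) Not entailed — the passage has Mary filling the barrel, not Ana.

(a), (d)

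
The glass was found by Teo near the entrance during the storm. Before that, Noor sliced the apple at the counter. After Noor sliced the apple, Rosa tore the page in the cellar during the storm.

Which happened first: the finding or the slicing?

The connectives place the slicing before the finding.

the slicing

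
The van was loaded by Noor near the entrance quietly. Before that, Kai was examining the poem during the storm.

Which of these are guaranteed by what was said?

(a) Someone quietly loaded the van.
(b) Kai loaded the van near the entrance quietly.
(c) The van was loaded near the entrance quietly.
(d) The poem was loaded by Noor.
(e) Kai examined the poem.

(a), (c), (e)

(a) Entailed — this follows by dropping conjuncts from the loading event's description.
(b) Not entailed — the passage has Noor loading the van, not Kai.
(c) Entailed — every conjunct here is already in the original loading event.
(d) Not entailed — Noor loaded the van, not the poem; the poem belongs to the examining event.
(e) Entailed — 'examine' is an activity; 'was examining' entails that some examining happened, so 'examined' holds.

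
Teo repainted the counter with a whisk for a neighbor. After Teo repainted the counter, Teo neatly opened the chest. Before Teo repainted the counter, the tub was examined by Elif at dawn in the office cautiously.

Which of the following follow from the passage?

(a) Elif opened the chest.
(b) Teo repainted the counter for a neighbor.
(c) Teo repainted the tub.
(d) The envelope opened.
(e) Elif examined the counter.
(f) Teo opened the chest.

(b), (f)

(a) Not entailed — the passage has Teo opening the chest, not Elif.
(b) Entailed — this follows by dropping conjuncts from the repainting event's description.
(c) Not entailed — Teo repainted the counter, not the tub; the tub belongs to the examining event.
(d) Not entailed — the chest is what opened, not the envelope.
(e) Not entailed — Elif examined the tub, not the counter; the counter belongs to the repainting event.
(f) Entailed — dropping 'neatly' leaves a sub-description the original still satisfies.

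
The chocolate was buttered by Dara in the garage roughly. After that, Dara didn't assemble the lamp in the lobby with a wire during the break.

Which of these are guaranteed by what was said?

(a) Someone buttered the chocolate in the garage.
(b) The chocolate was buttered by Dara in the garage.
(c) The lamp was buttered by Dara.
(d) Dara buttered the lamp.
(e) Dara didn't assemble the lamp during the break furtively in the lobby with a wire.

(a) Entailed — this follows by dropping conjuncts from the buttering event's description.
(b) Entailed — this follows by dropping conjuncts from the buttering event's description.
(c) Not entailed — Dara buttered the chocolate, not the lamp; the lamp belongs to the assembling event.
(d) Not entailed — Dara buttered the chocolate, not the lamp; the lamp belongs to the assembling event.
(e) Entailed — under negation, adding a further restriction is entailed: if no such assembling event occurred, none occurred furtively either.

(a), (b), (e)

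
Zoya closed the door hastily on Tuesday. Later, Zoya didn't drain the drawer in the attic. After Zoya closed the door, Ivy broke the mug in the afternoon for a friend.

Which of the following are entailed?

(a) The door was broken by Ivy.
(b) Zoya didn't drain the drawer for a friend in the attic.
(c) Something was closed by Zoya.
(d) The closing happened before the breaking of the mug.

(a) Not entailed — Ivy broke the mug, not the door; the door belongs to the closing event.
(b) Entailed — under negation, adding a further restriction is entailed: if no such draining event occurred, none occurred for a friend either.
(c) Entailed — the original entails any weakening of itself; this just drops 'on Tuesday', 'hastily' and generalizes the patient.
(d) Entailed — the narrative places the closing before the breaking.

(b), (c), (d)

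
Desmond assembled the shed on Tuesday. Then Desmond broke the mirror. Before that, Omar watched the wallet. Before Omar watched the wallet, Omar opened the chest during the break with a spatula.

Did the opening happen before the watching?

The narrative orders the opening before the watching.

yes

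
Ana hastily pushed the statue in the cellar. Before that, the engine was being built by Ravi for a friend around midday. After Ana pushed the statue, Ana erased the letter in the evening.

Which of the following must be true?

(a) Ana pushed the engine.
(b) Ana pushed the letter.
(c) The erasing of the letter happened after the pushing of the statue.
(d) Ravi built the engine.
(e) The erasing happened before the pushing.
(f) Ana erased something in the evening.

(c), (f)

(a) Not entailed — Ana pushed the statue, not the engine; the engine belongs to the building event.
(b) Not entailed — Ana pushed the statue, not the letter; the letter belongs to the erasing event.
(c) Entailed — the narrative places the pushing before the erasing.
(d) Not entailed — 'was building' is progressive on an accomplishment; it does not entail the completed 'built'.
(e) Not entailed — the narrative places the pushing before the erasing, not after.
(f) Entailed — this follows by dropping conjuncts from the erasing event's description.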